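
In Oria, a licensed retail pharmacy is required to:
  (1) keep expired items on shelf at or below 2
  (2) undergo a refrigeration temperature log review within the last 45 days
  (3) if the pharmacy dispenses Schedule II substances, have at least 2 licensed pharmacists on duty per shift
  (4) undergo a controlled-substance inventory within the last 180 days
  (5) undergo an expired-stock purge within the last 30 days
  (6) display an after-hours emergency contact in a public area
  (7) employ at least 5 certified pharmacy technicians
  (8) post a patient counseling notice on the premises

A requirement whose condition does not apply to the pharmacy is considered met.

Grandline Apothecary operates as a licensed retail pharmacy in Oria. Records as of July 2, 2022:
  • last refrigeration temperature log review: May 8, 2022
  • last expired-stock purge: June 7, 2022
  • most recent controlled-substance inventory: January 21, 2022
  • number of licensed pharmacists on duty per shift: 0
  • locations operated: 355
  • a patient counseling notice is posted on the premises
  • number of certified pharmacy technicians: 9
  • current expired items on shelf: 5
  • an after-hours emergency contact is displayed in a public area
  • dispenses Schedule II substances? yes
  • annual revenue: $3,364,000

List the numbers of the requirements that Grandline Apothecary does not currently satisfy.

1, 2, 3

1. expired items on shelf 5 > 2 → not met
2. refrigeration temperature log review 55 days ago vs limit 45 → not met
3. condition 'dispenses Schedule II substances' holds; licensed pharmacists on duty per shift 0 < 2 → not met
4. controlled-substance inventory 162 days ago vs limit 180 → met
5. expired-stock purge 25 days ago vs limit 30 → met
6. after-hours emergency contact present → met
7. certified pharmacy technicians 9 ≥ 5 → met
8. patient counseling notice present → met
Not met: 1, 2, 3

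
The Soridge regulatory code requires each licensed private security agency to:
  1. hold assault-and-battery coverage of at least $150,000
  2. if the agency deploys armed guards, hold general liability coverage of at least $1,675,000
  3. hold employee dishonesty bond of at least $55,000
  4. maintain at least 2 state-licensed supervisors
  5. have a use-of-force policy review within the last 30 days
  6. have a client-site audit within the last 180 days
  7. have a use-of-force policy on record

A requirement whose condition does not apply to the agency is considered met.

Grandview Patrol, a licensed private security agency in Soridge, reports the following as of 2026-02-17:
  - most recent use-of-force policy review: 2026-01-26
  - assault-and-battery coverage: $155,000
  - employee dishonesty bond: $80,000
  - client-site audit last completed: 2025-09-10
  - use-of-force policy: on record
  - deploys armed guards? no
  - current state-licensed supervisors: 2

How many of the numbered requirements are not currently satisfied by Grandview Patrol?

1. assault-and-battery coverage $155,000 ≥ $150,000 → met
2. condition 'deploys armed guards' does not hold → requirement n/a → met
3. employee dishonesty bond $80,000 ≥ $55,000 → met
4. state-licensed supervisors 2 ≥ 2 → met
5. use-of-force policy review 22 days ago vs limit 30 → met
6. client-site audit 160 days ago vs limit 180 → met
7. use-of-force policy present → met
Not met: 0 of 7

0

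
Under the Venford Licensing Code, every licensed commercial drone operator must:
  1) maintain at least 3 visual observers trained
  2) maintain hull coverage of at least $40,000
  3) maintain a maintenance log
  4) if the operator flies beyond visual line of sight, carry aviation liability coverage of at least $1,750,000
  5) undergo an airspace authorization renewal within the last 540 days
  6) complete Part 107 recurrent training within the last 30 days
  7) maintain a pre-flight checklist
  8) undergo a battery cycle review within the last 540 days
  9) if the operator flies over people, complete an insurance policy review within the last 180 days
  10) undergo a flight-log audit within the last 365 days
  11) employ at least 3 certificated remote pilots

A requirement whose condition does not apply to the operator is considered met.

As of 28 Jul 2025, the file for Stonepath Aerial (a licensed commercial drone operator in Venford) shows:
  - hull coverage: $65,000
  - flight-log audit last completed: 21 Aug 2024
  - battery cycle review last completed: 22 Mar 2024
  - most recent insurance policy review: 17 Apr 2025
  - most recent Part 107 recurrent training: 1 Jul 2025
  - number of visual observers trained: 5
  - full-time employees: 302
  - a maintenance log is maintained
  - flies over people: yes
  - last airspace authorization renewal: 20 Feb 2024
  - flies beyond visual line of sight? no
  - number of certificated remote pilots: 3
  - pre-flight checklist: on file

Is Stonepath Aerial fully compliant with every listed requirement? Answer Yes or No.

1. visual observers trained 5 ≥ 3 → met
2. hull coverage $65,000 ≥ $40,000 → met
3. maintenance log present → met
4. condition 'flies beyond visual line of sight' does not hold → requirement n/a → met
5. airspace authorization renewal 524 days ago vs limit 540 → met
6. Part 107 recurrent training 27 days ago vs limit 30 → met
7. pre-flight checklist present → met
8. battery cycle review 493 days ago vs limit 540 → met
9. condition 'flies over people' holds; insurance policy review 102 days ago vs limit 180 → met
10. flight-log audit 341 days ago vs limit 365 → met
11. certificated remote pilots 3 ≥ 3 → met
All met.

Yes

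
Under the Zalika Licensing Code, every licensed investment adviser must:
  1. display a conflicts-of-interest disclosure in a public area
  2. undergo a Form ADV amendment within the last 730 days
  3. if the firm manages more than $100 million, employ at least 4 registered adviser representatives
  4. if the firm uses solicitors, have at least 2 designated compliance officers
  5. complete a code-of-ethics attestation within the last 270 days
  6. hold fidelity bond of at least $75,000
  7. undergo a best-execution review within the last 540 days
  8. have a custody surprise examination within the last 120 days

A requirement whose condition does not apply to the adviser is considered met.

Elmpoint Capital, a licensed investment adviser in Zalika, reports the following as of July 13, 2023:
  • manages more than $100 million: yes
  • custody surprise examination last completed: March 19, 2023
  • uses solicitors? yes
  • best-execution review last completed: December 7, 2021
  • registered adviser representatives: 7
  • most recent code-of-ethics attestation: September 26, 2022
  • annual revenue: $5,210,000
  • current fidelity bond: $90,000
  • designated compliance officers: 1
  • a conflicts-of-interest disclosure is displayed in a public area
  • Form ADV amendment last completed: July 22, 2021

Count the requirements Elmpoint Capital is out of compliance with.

3

1. conflicts-of-interest disclosure present → met
2. Form ADV amendment 721 days ago vs limit 730 → met
3. condition 'manages more than $100 million' holds; registered adviser representatives 7 ≥ 4 → met
4. condition 'uses solicitors' holds; designated compliance officers 1 < 2 → not met
5. code-of-ethics attestation 290 days ago vs limit 270 → not met
6. fidelity bond $90,000 ≥ $75,000 → met
7. best-execution review 583 days ago vs limit 540 → not met
8. custody surprise examination 116 days ago vs limit 120 → met
Not met: 3 of 8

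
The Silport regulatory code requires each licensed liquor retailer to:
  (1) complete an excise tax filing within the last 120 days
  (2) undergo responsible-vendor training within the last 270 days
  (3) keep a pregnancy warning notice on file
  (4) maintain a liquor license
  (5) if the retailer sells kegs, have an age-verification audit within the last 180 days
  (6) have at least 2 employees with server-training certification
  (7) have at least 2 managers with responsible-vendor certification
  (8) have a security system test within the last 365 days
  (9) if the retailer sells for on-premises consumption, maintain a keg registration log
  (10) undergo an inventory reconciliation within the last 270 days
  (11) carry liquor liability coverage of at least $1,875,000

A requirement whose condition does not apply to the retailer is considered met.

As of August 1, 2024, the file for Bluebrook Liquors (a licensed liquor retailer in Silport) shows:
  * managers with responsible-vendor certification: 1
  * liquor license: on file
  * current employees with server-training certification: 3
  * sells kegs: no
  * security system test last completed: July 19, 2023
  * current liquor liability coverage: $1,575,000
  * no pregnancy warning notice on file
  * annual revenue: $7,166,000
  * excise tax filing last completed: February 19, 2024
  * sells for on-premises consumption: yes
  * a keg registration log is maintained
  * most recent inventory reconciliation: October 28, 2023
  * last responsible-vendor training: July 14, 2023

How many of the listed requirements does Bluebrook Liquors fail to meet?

1. excise tax filing 164 days ago vs limit 120 → not met
2. responsible-vendor training 384 days ago vs limit 270 → not met
3. pregnancy warning notice absent → not met
4. liquor license present → met
5. condition 'sells kegs' does not hold → requirement n/a → met
6. employees with server-training certification 3 ≥ 2 → met
7. managers with responsible-vendor certification 1 < 2 → not met
8. security system test 379 days ago vs limit 365 → not met
9. condition 'sells for on-premises consumption' holds; keg registration log present → met
10. inventory reconciliation 278 days ago vs limit 270 → not met
11. liquor liability coverage $1,575,000 < $1,875,000 → not met
Not met: 7 of 11

7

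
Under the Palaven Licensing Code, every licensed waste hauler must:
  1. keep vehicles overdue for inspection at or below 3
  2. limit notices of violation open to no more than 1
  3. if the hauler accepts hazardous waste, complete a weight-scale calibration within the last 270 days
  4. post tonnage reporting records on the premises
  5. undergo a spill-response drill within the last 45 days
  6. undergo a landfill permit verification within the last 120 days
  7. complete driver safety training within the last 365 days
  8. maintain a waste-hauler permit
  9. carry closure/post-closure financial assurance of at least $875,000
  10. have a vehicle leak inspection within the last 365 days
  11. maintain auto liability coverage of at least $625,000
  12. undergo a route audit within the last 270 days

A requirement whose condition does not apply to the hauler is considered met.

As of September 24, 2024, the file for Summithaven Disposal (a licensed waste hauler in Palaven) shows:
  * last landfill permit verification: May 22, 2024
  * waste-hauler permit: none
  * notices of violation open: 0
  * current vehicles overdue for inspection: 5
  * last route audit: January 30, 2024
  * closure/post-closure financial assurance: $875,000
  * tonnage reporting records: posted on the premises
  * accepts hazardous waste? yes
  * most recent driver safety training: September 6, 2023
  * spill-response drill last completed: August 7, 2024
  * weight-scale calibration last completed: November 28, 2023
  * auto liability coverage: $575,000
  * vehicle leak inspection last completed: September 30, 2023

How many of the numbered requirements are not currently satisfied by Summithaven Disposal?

7

1. vehicles overdue for inspection 5 > 3 → not met
2. notices of violation open 0 ≤ 1 → met
3. condition 'accepts hazardous waste' holds; weight-scale calibration 301 days ago vs limit 270 → not met
4. tonnage reporting records present → met
5. spill-response drill 48 days ago vs limit 45 → not met
6. landfill permit verification 125 days ago vs limit 120 → not met
7. driver safety training 384 days ago vs limit 365 → not met
8. waste-hauler permit absent → not met
9. closure/post-closure financial assurance $875,000 ≥ $875,000 → met
10. vehicle leak inspection 360 days ago vs limit 365 → met
11. auto liability coverage $575,000 < $625,000 → not met
12. route audit 238 days ago vs limit 270 → met
Not met: 7 of 12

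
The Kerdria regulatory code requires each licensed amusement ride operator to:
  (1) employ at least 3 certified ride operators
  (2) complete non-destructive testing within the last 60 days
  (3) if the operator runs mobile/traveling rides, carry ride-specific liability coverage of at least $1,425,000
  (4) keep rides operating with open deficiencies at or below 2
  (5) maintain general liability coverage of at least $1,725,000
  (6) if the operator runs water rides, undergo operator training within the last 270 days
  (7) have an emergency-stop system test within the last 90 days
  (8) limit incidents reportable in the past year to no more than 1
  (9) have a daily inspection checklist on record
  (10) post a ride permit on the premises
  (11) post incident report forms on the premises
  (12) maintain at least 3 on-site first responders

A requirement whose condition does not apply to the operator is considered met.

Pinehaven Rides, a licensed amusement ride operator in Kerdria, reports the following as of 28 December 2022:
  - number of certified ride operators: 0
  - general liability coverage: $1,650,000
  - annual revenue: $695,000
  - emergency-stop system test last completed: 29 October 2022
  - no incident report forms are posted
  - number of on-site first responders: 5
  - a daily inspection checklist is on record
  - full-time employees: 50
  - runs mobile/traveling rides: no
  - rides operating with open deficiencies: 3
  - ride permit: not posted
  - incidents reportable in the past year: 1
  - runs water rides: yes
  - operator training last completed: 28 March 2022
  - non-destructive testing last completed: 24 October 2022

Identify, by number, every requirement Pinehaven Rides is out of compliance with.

1. certified ride operators 0 < 3 → not met
2. non-destructive testing 65 days ago vs limit 60 → not met
3. condition 'runs mobile/traveling rides' does not hold → requirement n/a → met
4. rides operating with open deficiencies 3 > 2 → not met
5. general liability coverage $1,650,000 < $1,725,000 → not met
6. condition 'runs water rides' holds; operator training 275 days ago vs limit 270 → not met
7. emergency-stop system test 60 days ago vs limit 90 → met
8. incidents reportable in the past year 1 ≤ 1 → met
9. daily inspection checklist present → met
10. ride permit absent → not met
11. incident report forms absent → not met
12. on-site first responders 5 ≥ 3 → met
Not met: 1, 2, 4, 5, 6, 10, 11

1, 2, 4, 5, 6, 10, 11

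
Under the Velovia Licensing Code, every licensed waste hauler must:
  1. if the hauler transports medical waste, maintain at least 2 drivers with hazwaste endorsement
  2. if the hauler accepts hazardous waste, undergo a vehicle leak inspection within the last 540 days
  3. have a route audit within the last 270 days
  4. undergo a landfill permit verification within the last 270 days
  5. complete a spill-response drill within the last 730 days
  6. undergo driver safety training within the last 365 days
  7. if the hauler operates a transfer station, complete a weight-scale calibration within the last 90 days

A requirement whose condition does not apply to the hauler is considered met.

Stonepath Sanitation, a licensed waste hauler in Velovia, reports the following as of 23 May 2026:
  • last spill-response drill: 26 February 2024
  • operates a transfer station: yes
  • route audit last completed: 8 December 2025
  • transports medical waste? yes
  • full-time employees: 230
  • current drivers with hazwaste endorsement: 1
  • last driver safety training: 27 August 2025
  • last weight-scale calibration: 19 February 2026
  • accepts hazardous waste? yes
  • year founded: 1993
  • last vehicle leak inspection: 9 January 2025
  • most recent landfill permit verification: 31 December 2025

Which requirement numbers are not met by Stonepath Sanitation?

1. condition 'transports medical waste' holds; drivers with hazwaste endorsement 1 < 2 → not met
2. condition 'accepts hazardous waste' holds; vehicle leak inspection 499 days ago vs limit 540 → met
3. route audit 166 days ago vs limit 270 → met
4. landfill permit verification 143 days ago vs limit 270 → met
5. spill-response drill 817 days ago vs limit 730 → not met
6. driver safety training 269 days ago vs limit 365 → met
7. condition 'operates a transfer station' holds; weight-scale calibration 93 days ago vs limit 90 → not met
Not met: 1, 5, 7

1, 5, 7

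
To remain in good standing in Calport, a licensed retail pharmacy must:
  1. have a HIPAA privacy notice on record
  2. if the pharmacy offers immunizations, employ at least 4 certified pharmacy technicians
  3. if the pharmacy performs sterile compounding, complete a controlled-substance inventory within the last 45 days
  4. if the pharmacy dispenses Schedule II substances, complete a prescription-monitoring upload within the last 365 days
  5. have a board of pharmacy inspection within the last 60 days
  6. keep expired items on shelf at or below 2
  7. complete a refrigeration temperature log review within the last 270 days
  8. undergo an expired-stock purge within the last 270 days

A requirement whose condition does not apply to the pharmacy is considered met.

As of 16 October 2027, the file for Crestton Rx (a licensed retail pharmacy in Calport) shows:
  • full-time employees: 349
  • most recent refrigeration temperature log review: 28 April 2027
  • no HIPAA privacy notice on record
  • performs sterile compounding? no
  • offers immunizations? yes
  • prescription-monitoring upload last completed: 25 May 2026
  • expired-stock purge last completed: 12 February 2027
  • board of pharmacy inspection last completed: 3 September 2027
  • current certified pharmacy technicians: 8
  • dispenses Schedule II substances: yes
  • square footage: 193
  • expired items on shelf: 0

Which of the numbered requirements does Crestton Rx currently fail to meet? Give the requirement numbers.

1, 4

1. HIPAA privacy notice absent → not met
2. condition 'offers immunizations' holds; certified pharmacy technicians 8 ≥ 4 → met
3. condition 'performs sterile compounding' does not hold → requirement n/a → met
4. condition 'dispenses Schedule II substances' holds; prescription-monitoring upload 509 days ago vs limit 365 → not met
5. board of pharmacy inspection 43 days ago vs limit 60 → met
6. expired items on shelf 0 ≤ 2 → met
7. refrigeration temperature log review 171 days ago vs limit 270 → met
8. expired-stock purge 246 days ago vs limit 270 → met
Not met: 1, 4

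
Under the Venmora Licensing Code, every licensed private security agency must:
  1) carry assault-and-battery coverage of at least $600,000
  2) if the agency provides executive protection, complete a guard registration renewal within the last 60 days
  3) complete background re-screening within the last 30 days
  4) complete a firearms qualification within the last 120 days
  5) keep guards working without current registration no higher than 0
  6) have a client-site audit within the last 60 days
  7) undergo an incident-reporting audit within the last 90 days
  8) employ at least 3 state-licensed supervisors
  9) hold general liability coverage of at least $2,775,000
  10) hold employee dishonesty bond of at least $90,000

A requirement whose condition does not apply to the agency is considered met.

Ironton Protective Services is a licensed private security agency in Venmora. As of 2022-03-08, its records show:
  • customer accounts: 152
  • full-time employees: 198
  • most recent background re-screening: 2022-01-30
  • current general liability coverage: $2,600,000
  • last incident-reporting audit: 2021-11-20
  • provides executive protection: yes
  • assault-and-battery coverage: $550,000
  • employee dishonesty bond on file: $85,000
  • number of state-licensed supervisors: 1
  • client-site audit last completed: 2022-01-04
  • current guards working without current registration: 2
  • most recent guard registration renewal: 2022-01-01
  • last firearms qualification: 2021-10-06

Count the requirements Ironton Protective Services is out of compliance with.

10

1. assault-and-battery coverage $550,000 < $600,000 → not met
2. condition 'provides executive protection' holds; guard registration renewal 66 days ago vs limit 60 → not met
3. background re-screening 37 days ago vs limit 30 → not met
4. firearms qualification 153 days ago vs limit 120 → not met
5. guards working without current registration 2 > 0 → not met
6. client-site audit 63 days ago vs limit 60 → not met
7. incident-reporting audit 108 days ago vs limit 90 → not met
8. state-licensed supervisors 1 < 3 → not met
9. general liability coverage $2,600,000 < $2,775,000 → not met
10. employee dishonesty bond $85,000 < $90,000 → not met
Not met: 10 of 10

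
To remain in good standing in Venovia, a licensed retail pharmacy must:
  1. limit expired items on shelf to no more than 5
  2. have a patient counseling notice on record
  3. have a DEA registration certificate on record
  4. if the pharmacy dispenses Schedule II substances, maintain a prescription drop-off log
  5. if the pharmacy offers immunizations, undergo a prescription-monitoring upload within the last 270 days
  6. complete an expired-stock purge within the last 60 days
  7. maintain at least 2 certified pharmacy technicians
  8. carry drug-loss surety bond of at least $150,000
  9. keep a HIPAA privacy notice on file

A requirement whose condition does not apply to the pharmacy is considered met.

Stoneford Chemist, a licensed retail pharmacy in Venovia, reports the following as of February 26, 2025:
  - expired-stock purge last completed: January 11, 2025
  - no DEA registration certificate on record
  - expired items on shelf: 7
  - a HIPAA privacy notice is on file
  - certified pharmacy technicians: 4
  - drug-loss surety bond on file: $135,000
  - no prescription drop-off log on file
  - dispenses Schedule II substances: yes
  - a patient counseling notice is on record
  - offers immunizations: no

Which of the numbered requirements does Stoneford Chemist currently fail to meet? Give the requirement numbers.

1, 3, 4, 8

1. expired items on shelf 7 > 5 → not met
2. patient counseling notice present → met
3. DEA registration certificate absent → not met
4. condition 'dispenses Schedule II substances' holds; prescription drop-off log absent → not met
5. condition 'offers immunizations' does not hold → requirement n/a → met
6. expired-stock purge 46 days ago vs limit 60 → met
7. certified pharmacy technicians 4 ≥ 2 → met
8. drug-loss surety bond $135,000 < $150,000 → not met
9. HIPAA privacy notice present → met
Not met: 1, 3, 4, 8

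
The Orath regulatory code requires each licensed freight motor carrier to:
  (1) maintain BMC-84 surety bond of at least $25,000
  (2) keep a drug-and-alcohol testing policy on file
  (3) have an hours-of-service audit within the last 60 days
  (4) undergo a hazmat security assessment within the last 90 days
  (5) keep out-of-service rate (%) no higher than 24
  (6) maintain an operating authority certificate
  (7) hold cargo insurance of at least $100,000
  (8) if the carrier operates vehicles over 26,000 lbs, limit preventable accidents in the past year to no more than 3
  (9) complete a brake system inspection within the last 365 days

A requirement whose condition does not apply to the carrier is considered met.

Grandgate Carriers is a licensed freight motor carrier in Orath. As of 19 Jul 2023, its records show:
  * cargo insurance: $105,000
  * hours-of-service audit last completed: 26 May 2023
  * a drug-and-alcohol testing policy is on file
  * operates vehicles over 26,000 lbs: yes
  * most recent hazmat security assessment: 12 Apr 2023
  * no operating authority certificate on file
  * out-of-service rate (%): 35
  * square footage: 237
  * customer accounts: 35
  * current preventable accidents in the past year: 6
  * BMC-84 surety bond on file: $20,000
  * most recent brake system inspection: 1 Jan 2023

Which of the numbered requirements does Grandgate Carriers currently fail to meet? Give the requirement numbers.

1, 4, 5, 6, 8

1. BMC-84 surety bond $20,000 < $25,000 → not met
2. drug-and-alcohol testing policy present → met
3. hours-of-service audit 54 days ago vs limit 60 → met
4. hazmat security assessment 98 days ago vs limit 90 → not met
5. out-of-service rate (%) 35 > 24 → not met
6. operating authority certificate absent → not met
7. cargo insurance $105,000 ≥ $100,000 → met
8. condition 'operates vehicles over 26,000 lbs' holds; preventable accidents in the past year 6 > 3 → not met
9. brake system inspection 199 days ago vs limit 365 → met
Not met: 1, 4, 5, 6, 8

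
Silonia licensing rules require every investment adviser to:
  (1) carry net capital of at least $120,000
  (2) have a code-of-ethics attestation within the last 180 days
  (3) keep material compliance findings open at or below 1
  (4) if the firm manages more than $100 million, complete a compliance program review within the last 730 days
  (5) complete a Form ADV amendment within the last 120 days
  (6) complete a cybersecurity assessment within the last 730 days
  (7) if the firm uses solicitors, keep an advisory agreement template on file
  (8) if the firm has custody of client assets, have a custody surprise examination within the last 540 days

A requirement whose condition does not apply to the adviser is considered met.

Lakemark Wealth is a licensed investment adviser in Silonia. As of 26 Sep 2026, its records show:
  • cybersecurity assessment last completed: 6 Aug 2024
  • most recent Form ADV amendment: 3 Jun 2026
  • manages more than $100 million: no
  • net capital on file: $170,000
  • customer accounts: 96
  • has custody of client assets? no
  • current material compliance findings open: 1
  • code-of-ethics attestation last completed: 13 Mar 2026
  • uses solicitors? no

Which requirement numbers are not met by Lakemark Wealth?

2, 6

1. net capital $170,000 ≥ $120,000 → met
2. code-of-ethics attestation 197 days ago vs limit 180 → not met
3. material compliance findings open 1 ≤ 1 → met
4. condition 'manages more than $100 million' does not hold → requirement n/a → met
5. Form ADV amendment 115 days ago vs limit 120 → met
6. cybersecurity assessment 781 days ago vs limit 730 → not met
7. condition 'uses solicitors' does not hold → requirement n/a → met
8. condition 'has custody of client assets' does not hold → requirement n/a → met
Not met: 2, 6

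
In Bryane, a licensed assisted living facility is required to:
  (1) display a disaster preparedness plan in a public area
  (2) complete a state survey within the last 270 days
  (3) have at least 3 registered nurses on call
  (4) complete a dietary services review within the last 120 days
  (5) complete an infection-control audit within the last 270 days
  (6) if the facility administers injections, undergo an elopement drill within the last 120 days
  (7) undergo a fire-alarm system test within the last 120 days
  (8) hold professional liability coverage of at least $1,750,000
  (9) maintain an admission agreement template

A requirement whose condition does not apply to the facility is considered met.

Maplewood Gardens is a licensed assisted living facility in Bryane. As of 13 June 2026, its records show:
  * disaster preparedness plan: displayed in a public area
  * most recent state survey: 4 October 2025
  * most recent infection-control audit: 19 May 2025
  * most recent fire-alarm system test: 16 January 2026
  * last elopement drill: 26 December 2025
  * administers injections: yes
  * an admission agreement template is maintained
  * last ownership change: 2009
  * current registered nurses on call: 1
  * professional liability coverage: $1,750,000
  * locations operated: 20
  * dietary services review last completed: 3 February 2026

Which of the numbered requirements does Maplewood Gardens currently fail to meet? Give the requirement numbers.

3, 4, 5, 6, 7

1. disaster preparedness plan present → met
2. state survey 252 days ago vs limit 270 → met
3. registered nurses on call 1 < 3 → not met
4. dietary services review 130 days ago vs limit 120 → not met
5. infection-control audit 390 days ago vs limit 270 → not met
6. condition 'administers injections' holds; elopement drill 169 days ago vs limit 120 → not met
7. fire-alarm system test 148 days ago vs limit 120 → not met
8. professional liability coverage $1,750,000 ≥ $1,750,000 → met
9. admission agreement template present → met
Not met: 3, 4, 5, 6, 7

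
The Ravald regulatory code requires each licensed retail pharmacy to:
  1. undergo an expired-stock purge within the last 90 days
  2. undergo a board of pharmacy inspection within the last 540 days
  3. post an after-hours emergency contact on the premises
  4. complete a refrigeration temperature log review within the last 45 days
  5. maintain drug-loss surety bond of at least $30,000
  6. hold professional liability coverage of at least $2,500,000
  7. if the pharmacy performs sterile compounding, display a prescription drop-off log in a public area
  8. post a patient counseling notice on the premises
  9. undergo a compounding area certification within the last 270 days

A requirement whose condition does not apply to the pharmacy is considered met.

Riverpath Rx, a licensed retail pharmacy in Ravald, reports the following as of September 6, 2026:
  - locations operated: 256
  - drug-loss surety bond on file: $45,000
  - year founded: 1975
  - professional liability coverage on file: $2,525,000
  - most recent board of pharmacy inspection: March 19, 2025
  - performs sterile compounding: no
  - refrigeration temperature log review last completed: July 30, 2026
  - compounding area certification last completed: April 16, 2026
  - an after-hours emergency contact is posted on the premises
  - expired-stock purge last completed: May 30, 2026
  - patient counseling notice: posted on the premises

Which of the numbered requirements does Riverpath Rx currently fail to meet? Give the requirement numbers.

1. expired-stock purge 99 days ago vs limit 90 → not met
2. board of pharmacy inspection 536 days ago vs limit 540 → met
3. after-hours emergency contact present → met
4. refrigeration temperature log review 38 days ago vs limit 45 → met
5. drug-loss surety bond $45,000 ≥ $30,000 → met
6. professional liability coverage $2,525,000 ≥ $2,500,000 → met
7. condition 'performs sterile compounding' does not hold → requirement n/a → met
8. patient counseling notice present → met
9. compounding area certification 143 days ago vs limit 270 → met
Not met: 1

1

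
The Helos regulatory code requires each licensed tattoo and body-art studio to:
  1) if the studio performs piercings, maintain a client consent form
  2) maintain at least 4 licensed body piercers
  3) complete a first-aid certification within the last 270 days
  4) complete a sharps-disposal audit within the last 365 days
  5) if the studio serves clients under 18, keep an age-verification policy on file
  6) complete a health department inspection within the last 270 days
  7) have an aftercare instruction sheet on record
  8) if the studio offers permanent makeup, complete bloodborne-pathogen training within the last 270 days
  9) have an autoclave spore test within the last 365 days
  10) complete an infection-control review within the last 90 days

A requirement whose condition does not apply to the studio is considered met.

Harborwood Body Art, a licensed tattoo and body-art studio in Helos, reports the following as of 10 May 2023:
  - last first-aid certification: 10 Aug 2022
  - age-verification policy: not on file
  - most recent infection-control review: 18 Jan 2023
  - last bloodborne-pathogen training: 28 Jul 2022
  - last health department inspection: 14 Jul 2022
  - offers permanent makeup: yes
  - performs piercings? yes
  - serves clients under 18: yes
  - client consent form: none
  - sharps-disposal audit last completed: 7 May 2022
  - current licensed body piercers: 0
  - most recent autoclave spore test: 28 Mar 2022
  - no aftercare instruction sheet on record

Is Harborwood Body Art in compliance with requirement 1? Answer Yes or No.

No

1. condition 'performs piercings' holds; client consent form absent → not met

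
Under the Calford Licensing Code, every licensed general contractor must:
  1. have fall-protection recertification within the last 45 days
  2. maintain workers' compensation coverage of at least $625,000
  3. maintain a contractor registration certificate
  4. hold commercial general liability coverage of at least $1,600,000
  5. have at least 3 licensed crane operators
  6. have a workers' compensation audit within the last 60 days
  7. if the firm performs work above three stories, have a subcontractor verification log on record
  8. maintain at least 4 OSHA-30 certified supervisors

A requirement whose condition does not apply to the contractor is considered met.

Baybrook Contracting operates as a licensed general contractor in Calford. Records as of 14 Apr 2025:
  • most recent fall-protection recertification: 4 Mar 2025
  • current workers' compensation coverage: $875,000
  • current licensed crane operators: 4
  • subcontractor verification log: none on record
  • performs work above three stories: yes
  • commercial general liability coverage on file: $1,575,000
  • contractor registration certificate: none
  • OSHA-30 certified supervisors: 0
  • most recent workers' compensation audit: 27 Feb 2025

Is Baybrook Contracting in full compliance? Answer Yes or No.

1. fall-protection recertification 41 days ago vs limit 45 → met
2. workers' compensation coverage $875,000 ≥ $625,000 → met
3. contractor registration certificate absent → not met
4. commercial general liability coverage $1,575,000 < $1,600,000 → not met
5. licensed crane operators 4 ≥ 3 → met
6. workers' compensation audit 46 days ago vs limit 60 → met
7. condition 'performs work above three stories' holds; subcontractor verification log absent → not met
8. OSHA-30 certified supervisors 0 < 4 → not met
Not met: 3, 4, 7, 8

No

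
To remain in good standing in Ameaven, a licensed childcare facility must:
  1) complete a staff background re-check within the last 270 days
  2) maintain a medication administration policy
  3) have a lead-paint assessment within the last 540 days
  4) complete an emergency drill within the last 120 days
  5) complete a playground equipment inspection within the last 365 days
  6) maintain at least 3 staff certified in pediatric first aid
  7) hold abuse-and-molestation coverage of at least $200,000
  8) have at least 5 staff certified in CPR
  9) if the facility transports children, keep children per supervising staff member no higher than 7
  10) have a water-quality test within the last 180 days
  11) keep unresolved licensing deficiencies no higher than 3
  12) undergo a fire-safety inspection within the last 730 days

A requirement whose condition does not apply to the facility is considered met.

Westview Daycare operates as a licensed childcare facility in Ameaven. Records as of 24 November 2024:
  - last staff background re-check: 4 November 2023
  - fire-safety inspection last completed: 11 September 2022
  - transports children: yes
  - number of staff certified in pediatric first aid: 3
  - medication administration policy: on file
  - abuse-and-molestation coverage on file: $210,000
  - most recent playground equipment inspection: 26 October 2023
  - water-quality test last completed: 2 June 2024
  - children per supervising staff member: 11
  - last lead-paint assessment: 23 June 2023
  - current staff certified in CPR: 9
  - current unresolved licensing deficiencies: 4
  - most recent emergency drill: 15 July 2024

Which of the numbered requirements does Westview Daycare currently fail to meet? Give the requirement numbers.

1, 4, 5, 9, 11, 12

1. staff background re-check 386 days ago vs limit 270 → not met
2. medication administration policy present → met
3. lead-paint assessment 520 days ago vs limit 540 → met
4. emergency drill 132 days ago vs limit 120 → not met
5. playground equipment inspection 395 days ago vs limit 365 → not met
6. staff certified in pediatric first aid 3 ≥ 3 → met
7. abuse-and-molestation coverage $210,000 ≥ $200,000 → met
8. staff certified in CPR 9 ≥ 5 → met
9. condition 'transports children' holds; children per supervising staff member 11 > 7 → not met
10. water-quality test 175 days ago vs limit 180 → met
11. unresolved licensing deficiencies 4 > 3 → not met
12. fire-safety inspection 805 days ago vs limit 730 → not met
Not met: 1, 4, 5, 9, 11, 12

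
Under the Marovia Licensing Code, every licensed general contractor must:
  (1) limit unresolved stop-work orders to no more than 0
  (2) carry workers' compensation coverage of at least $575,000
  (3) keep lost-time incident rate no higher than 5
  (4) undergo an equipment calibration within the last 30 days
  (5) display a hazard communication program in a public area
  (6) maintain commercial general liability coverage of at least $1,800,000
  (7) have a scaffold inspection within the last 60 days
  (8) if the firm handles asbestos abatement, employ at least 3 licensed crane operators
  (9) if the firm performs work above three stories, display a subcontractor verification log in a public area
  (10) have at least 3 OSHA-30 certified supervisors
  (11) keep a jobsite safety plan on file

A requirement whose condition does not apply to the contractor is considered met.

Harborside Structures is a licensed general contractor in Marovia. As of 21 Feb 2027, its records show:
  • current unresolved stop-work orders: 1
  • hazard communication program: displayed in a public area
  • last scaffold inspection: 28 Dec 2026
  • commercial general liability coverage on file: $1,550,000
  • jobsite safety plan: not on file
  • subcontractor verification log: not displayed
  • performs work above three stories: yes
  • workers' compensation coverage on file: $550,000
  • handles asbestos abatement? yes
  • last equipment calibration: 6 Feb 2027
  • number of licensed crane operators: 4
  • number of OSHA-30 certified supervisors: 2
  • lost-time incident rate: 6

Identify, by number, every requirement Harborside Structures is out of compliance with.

1, 2, 3, 6, 9, 10, 11

1. unresolved stop-work orders 1 > 0 → not met
2. workers' compensation coverage $550,000 < $575,000 → not met
3. lost-time incident rate 6 > 5 → not met
4. equipment calibration 15 days ago vs limit 30 → met
5. hazard communication program present → met
6. commercial general liability coverage $1,550,000 < $1,800,000 → not met
7. scaffold inspection 55 days ago vs limit 60 → met
8. condition 'handles asbestos abatement' holds; licensed crane operators 4 ≥ 3 → met
9. condition 'performs work above three stories' holds; subcontractor verification log absent → not met
10. OSHA-30 certified supervisors 2 < 3 → not met
11. jobsite safety plan absent → not met
Not met: 1, 2, 3, 6, 9, 10, 11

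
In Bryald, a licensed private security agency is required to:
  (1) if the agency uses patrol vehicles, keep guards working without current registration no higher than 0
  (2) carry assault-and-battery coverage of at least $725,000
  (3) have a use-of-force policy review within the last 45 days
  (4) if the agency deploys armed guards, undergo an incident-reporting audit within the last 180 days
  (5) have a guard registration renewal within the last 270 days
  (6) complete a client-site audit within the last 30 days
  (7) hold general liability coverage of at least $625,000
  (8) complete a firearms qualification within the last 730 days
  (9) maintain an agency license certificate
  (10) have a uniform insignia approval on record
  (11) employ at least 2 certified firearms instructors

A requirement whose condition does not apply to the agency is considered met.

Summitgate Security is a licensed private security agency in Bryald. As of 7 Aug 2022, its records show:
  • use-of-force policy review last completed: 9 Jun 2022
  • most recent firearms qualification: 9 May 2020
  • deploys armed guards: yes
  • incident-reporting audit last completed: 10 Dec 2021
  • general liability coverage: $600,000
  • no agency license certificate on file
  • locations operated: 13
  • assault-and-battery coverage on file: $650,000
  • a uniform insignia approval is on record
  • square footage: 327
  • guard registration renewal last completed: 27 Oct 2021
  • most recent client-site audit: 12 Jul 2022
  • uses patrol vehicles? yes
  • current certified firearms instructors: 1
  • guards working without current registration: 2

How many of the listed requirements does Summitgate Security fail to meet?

9

1. condition 'uses patrol vehicles' holds; guards working without current registration 2 > 0 → not met
2. assault-and-battery coverage $650,000 < $725,000 → not met
3. use-of-force policy review 59 days ago vs limit 45 → not met
4. condition 'deploys armed guards' holds; incident-reporting audit 240 days ago vs limit 180 → not met
5. guard registration renewal 284 days ago vs limit 270 → not met
6. client-site audit 26 days ago vs limit 30 → met
7. general liability coverage $600,000 < $625,000 → not met
8. firearms qualification 820 days ago vs limit 730 → not met
9. agency license certificate absent → not met
10. uniform insignia approval present → met
11. certified firearms instructors 1 < 2 → not met
Not met: 9 of 11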